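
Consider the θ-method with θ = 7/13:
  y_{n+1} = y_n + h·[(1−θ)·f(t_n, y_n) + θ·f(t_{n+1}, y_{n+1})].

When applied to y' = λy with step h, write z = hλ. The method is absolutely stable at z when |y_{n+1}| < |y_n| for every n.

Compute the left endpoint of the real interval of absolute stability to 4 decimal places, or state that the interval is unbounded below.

unbounded; (−∞, 0).

On y'=λy, z=hλ:
  y_{n+1} = y_n + z·[6/13·y_n + 7/13·y_{n+1}] ⇒ (1 − 7/13z)y_{n+1} = (1 + 6/13z)y_n
  R(z) = (1 + 6/13z)/(1 − 7/13z).

Boundary: |R(x)|=1, x<0.
x=-1.57: |R|=0.1492
x=-2: |R|=0.0370
x=-10: |R|=0.5663
x=-100: |R|=0.8233
θ=7/13≥1/2 ⇒ |1+6/13x|<|1−7/13x| ∀x<0 ⇒ unbounded interval.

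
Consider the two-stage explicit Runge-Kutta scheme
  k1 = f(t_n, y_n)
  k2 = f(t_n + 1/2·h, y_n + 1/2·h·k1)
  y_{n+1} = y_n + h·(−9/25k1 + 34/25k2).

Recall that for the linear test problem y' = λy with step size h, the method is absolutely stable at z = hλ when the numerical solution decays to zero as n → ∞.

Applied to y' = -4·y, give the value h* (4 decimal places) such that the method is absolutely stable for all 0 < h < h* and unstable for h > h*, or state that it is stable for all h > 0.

(-1.4706,0); λ=-4 ⇒ h* = (25/17)/4 = 0.3676.

Set f=λy, z=hλ:
  k1=λy_n ⇒ h·k1=z·y_n;  k2=λ(1+1/2z)y_n ⇒ h·k2=z(1+1/2z)y_n
  y_{n+1}/y_n = 1 − 9/25z + 34/25z(1+1/2z) = 1 + z + 17/25z²
  ⇒ R(z) = 1 + z + 17/25z².

Find x<0 with |R(x)|<1.
x=-1.06: |R|=0.7040
R=1: x+17/25x²=0 ⇒ x=−25/17=-1.4706; min R=1−1/(4·17/25)=0.6324>−1
Confirm numerically:
  x=-1.339: |R|=0.88019 <1
  x=-1.253: |R|=0.81461 <1
  x=-1.133: |R|=0.73991 <1
  x=-1.021: |R|=0.68786 <1
  x=-2.007: |R|=1.73207 >1
  x=-1.770: |R|=1.36037 >1
  x=-1.568: |R|=1.10386 >1
So |R|<1 on (-1.4706, 0).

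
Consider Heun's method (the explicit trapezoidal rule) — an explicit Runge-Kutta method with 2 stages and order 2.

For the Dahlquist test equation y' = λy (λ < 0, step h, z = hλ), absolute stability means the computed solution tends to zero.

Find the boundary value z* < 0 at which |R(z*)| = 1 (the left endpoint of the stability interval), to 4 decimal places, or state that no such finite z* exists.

Test eqn y'=λy, z=hλ:
  order 2, 2-stage ⇒ R(z)=1+z+z^2/2
  (e.g. R(-1.4)=0.58000, |R|=0.58000)

Need |R(x)|<1, x<0.
x=-1.4: |R|=0.5800
|R(-2.29)|=1.3321 |R(-0.93)|=0.5025 |R(-0.78)|=0.5242
Bisect:
  x_lo=-2.6923 |R|=1.9320  x_hi=-0.3218 |R|=0.7300
  mid=-1.50706 |R|=0.62856 →hi
  mid=-2.09969 |R|=1.10465 →lo
  mid=-1.80337 |R|=0.82270 →hi
  mid=-1.95153 |R|=0.95270 →hi
  mid=-2.02561 |R|=1.02594 →lo
  mid=-1.98857 |R|=0.98863 →hi
  mid=-2.00709 |R|=1.00711 →lo
  mid=-1.99783 |R|=0.99783 →hi
  ...
  [-2.00014,-2.00000] ⇒ x*=-2.0000
Stable set (-2.0000, 0).

z* = -2.0000.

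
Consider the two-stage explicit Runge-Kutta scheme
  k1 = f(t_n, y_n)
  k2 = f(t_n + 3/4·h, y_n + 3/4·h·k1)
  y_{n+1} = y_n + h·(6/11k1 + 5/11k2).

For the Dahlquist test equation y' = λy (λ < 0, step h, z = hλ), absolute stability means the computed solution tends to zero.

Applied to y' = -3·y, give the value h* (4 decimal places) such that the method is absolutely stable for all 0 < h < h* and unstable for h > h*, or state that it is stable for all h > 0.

(-2.9333,0); λ=-3 ⇒ h* = (44/15)/3 = 0.9778.

With y'=λy (z=hλ):
  k1=λy_n ⇒ h·k1=z·y_n;  k2=λ(1+3/4z)y_n ⇒ h·k2=z(1+3/4z)y_n
  y_{n+1}/y_n = 1 + 6/11z + 5/11z(1+3/4z) = 1 + z + 15/44z²
  Hence R(z) = 1 + z + 15/44z².

Solve |R(x)|<1 on ℝ⁻.
x=-1.56: |R|=0.2696
R=1: x+15/44x²=0 ⇒ x=−44/15=-2.9333; min R=1−1/(4·15/44)=0.2667>−1
Confirm numerically:
  x=-2.898: |R|=0.96509 <1
  x=-2.244: |R|=0.47266 <1
  x=-1.949: |R|=0.34598 <1
  x=-1.300: |R|=0.27614 <1
  x=-3.480: |R|=1.64855 >1
  x=-3.220: |R|=1.31468 >1
  x=-3.004: |R|=1.07237 >1
So |R|<1 on (-2.9333, 0).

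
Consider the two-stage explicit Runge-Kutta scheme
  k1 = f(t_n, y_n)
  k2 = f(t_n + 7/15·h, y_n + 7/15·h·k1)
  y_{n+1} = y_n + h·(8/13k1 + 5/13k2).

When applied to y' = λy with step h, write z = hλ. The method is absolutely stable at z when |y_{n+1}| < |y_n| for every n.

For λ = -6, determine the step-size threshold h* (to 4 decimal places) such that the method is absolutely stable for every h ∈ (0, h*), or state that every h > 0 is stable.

(-5.5714,0); λ=-6 ⇒ h* = (39/7)/6 = 0.9286.

Set f=λy, z=hλ:
  k1=λy_n ⇒ h·k1=z·y_n;  k2=λ(1+7/15z)y_n ⇒ h·k2=z(1+7/15z)y_n
  y_{n+1}/y_n = 1 + 8/13z + 5/13z(1+7/15z) = 1 + z + 7/39z²
  ⇒ R(z) = 1 + z + 7/39z².

Need |R(x)|<1, x<0.
x=-1.72: |R|=0.1890
R=1: x+7/39x²=0 ⇒ x=−39/7=-5.5714; min R=1−1/(4·7/39)=-0.3929>−1
Confirm numerically:
  x=-4.346: |R|=0.04410 <1
  x=-4.118: |R|=0.07427 <1
  x=-2.716: |R|=0.39198 <1
  x=-2.235: |R|=0.33842 <1
  x=-5.988: |R|=1.44772 >1
  x=-5.923: |R|=1.37376 >1
  x=-5.737: |R|=1.17049 >1
Stable set (-5.5714, 0).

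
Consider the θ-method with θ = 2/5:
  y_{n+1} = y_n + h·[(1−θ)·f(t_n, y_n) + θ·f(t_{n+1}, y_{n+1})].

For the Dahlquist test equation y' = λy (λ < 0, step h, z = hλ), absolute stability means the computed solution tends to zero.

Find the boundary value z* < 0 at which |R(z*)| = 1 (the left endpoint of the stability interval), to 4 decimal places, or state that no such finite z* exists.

With y'=λy (z=hλ):
  y_{n+1} = y_n + z·[3/5·y_n + 2/5·y_{n+1}] ⇒ (1 − 2/5z)y_{n+1} = (1 + 3/5z)y_n
  Hence R(z) = (1 + 3/5z)/(1 − 2/5z).

Boundary: |R(x)|=1, x<0.
x=-1.54: |R|=0.0470
R=−1: 1+3/5x = −1+2/5x ⇒ -1/5x=2 ⇒ x=2/(-1/5)=-10.0000
Confirm numerically:
  x=-9.761: |R|=0.99025 <1
  x=-9.757: |R|=0.99009 <1
  x=-9.383: |R|=0.97404 <1
  x=-8.845: |R|=0.94910 <1
  x=-10.422: |R|=1.01633 >1
  x=-10.056: |R|=1.00223 >1
So |R|<1 on (-10.0000, 0).

z* = -10.0000.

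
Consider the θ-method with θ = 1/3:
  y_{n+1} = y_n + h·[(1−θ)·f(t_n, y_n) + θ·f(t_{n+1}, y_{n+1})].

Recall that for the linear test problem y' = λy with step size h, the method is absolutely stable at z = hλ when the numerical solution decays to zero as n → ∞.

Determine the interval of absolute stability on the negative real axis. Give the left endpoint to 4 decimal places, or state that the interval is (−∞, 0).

(-6.0000, 0).

With y'=λy (z=hλ):
  y_{n+1} = y_n + z·[2/3·y_n + 1/3·y_{n+1}] ⇒ (1 − 1/3z)y_{n+1} = (1 + 2/3z)y_n
  ⇒ R(z) = (1 + 2/3z)/(1 − 1/3z).

Find x<0 with |R(x)|<1.
x=-0.55: |R|=0.5352
R=−1: 1+2/3x = −1+1/3x ⇒ -1/3x=2 ⇒ x=2/(-1/3)=-6.0000
Confirm numerically:
  x=-5.314: |R|=0.91749 <1
  x=-4.328: |R|=0.77183 <1
  x=-3.671: |R|=0.65088 <1
  x=-2.601: |R|=0.39314 <1
  x=-6.532: |R|=1.05581 >1
  x=-6.404: |R|=1.04296 >1
  x=-6.214: |R|=1.02323 >1
So |R|<1 on (-6.0000, 0).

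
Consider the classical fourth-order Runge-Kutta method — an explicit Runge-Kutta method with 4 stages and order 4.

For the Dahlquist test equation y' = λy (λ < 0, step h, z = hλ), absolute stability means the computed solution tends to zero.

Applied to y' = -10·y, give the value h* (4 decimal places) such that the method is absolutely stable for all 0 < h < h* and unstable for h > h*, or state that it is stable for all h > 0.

On y'=λy, z=hλ:
  order 4, 4-stage ⇒ R(z)=1+z+z^2/2+z^3/6+z^4/24
  (e.g. R(-0.36)=0.69772, |R|=0.69772)

Find x<0 with |R(x)|<1.
x=-0.36: |R|=0.6977
|R(-1.52)|=0.2723 |R(-0.8)|=0.4517 |R(-0.68)|=0.5077
Bisect:
  x_lo=-3.0862 |R|=1.5569  x_hi=-0.1492 |R|=0.8614
  mid=-1.61768 |R|=0.27055 →hi
  mid=-2.35193 |R|=0.52048 →hi
  mid=-2.71906 |R|=0.90465 →hi
  mid=-2.90262 |R|=1.19180 →lo
  mid=-2.81084 |R|=1.03921 →lo
  mid=-2.76495 |R|=0.96976 →hi
  mid=-2.78790 |R|=1.00393 →lo
  mid=-2.77642 |R|=0.98671 →hi
  mid=-2.78216 |R|=0.99529 →hi
  ...
  [-2.78539,-2.78521] ⇒ x*=-2.7853
So |R|<1 on (-2.7853, 0).

(-2.7853,0); λ=-10 ⇒ h* = 0.2785.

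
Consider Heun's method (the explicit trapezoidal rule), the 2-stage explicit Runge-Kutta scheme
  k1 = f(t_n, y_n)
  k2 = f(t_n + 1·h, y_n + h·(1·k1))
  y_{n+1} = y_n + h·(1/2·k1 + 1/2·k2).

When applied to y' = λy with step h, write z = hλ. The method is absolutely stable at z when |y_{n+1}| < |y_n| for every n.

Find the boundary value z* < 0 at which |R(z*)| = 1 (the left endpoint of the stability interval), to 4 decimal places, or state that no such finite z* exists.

z* = -2.0000.

Set f=λy, z=hλ:
  order 2, 2-stage ⇒ R(z)=1+z+z^2/2
  (e.g. R(-0.7)=0.54500, |R|=0.54500)

Solve |R(x)|<1 on ℝ⁻.
x=-0.7: |R|=0.5450
|R(-2.16)|=1.1728 |R(-1.14)|=0.5098 |R(-0.69)|=0.5481
Bisect:
  x_lo=-2.7013 |R|=1.9472  x_hi=-0.2593 |R|=0.7743
  mid=-1.48029 |R|=0.61534 →hi
  mid=-2.09080 |R|=1.09493 →lo
  mid=-1.78555 |R|=0.80854 →hi
  mid=-1.93817 |R|=0.94009 →hi
  mid=-2.01449 |R|=1.01459 →lo
  mid=-1.97633 |R|=0.97661 →hi
  mid=-1.99541 |R|=0.99542 →hi
  ...
  [-2.00003,-1.99988] ⇒ x*=-2.0000
Interval (-2.0000, 0).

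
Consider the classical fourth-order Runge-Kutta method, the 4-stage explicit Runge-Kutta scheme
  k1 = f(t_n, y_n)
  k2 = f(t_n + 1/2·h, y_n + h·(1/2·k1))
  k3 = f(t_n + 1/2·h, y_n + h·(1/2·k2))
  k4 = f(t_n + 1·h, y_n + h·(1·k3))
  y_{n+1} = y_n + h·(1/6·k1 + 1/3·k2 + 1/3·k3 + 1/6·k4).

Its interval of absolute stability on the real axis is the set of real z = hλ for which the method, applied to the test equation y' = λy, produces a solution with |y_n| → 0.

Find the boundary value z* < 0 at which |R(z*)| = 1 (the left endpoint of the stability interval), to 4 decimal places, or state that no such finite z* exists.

z* = -2.7853.

With y'=λy (z=hλ):
  order 4, 4-stage ⇒ R(z)=1+z+z^2/2+z^3/6+z^4/24
  (e.g. R(-1.69)=0.27347, |R|=0.27347)

Need |R(x)|<1, x<0.
x=-1.69: |R|=0.2735
|R(-2.43)|=0.5838 |R(-1.86)|=0.2960 |R(-1.14)|=0.3332
Bisect:
  x_lo=-3.1791 |R|=1.7752  x_hi=-0.3120 |R|=0.7320
  mid=-1.74554 |R|=0.27832 →hi
  mid=-2.46231 |R|=0.61267 →hi
  mid=-2.82069 |R|=1.05469 →lo
  mid=-2.64150 |R|=0.80398 →hi
  mid=-2.73110 |R|=0.92132 →hi
  mid=-2.77589 |R|=0.98592 →hi
  mid=-2.79829 |R|=1.01978 →lo
  mid=-2.78709 |R|=1.00272 →lo
  ...
  [-2.78534,-2.78517] ⇒ x*=-2.7853
Interval (-2.7853, 0).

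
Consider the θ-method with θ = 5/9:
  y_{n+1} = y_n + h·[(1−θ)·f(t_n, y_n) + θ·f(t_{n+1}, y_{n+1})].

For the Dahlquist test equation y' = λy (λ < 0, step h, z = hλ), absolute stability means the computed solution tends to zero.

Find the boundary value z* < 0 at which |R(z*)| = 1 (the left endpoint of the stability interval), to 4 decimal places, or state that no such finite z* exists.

unbounded; (−∞, 0).

Set f=λy, z=hλ:
  y_{n+1} = y_n + z·[4/9·y_n + 5/9·y_{n+1}] ⇒ (1 − 5/9z)y_{n+1} = (1 + 4/9z)y_n
  ⇒ R(z) = (1 + 4/9z)/(1 − 5/9z).

Find x<0 with |R(x)|<1.
x=-0.45: |R|=0.6400
x=-2: |R|=0.0526
x=-10: |R|=0.5254
x=-100: |R|=0.7682
θ=5/9≥1/2 ⇒ |1+4/9x|<|1−5/9x| ∀x<0 ⇒ stable on all of ℝ⁻.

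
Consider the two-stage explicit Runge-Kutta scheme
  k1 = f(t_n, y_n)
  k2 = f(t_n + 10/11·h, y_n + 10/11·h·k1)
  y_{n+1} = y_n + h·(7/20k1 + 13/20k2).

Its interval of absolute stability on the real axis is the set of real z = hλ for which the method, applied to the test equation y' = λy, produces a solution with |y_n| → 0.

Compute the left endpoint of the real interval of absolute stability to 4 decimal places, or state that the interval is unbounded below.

On y'=λy, z=hλ:
  k1=λy_n ⇒ h·k1=z·y_n;  k2=λ(1+10/11z)y_n ⇒ h·k2=z(1+10/11z)y_n
  y_{n+1}/y_n = 1 + 7/20z + 13/20z(1+10/11z) = 1 + z + 13/22z²
  R(z) = 1 + z + 13/22z².

Find x<0 with |R(x)|<1.
x=-1.33: |R|=0.7153
R=1: x+13/22x²=0 ⇒ x=−22/13=-1.6923; min R=1−1/(4·13/22)=0.5769>−1
Confirm numerically:
  x=-1.630: |R|=0.93999 <1
  x=-1.622: |R|=0.93261 <1
  x=-0.965: |R|=0.58527 <1
  x=-2.195: |R|=1.65201 >1
  x=-2.153: |R|=1.58611 >1
  x=-2.019: |R|=1.38976 >1
So |R|<1 on (-1.6923, 0).

left endpoint -1.6923.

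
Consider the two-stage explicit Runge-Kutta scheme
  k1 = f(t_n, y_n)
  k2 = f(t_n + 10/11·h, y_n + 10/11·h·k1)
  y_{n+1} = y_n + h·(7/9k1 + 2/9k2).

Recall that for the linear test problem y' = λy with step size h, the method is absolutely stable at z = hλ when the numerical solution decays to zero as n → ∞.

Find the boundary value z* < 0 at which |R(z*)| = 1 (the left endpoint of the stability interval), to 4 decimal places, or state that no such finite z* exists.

z* = -4.9500.

On y'=λy, z=hλ:
  k1=λy_n ⇒ h·k1=z·y_n;  k2=λ(1+10/11z)y_n ⇒ h·k2=z(1+10/11z)y_n
  y_{n+1}/y_n = 1 + 7/9z + 2/9z(1+10/11z) = 1 + z + 20/99z²
  so R(z) = 1 + z + 20/99z².

Find x<0 with |R(x)|<1.
x=-1.61: |R|=0.0863
R=1: x+20/99x²=0 ⇒ x=−99/20=-4.9500; min R=1−1/(4·20/99)=-0.2375>−1
Confirm numerically:
  x=-4.261: |R|=0.40690 <1
  x=-2.978: |R|=0.18639 <1
  x=-2.864: |R|=0.20693 <1
  x=-5.418: |R|=1.51225 >1
  x=-5.016: |R|=1.06688 >1
Stable set (-4.9500, 0).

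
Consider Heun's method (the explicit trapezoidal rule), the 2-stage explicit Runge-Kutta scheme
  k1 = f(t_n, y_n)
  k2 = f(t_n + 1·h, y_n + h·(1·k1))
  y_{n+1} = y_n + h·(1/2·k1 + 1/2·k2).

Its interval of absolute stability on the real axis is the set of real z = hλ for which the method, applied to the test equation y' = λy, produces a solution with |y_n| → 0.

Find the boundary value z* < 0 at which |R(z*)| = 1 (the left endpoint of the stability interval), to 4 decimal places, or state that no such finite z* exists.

On y'=λy, z=hλ:
  order 2, 2-stage ⇒ R(z)=1+z+z^2/2
  (e.g. R(-1.38)=0.57220, |R|=0.57220)

Boundary: |R(x)|=1, x<0.
x=-1.38: |R|=0.5722
|R(-1.99)|=0.9900 |R(-1.55)|=0.6513 |R(-0.81)|=0.5181
Bisect:
  x_lo=-2.4685 |R|=1.5782  x_hi=-0.1286 |R|=0.8797
  mid=-1.29852 |R|=0.54456 →hi
  mid=-1.88350 |R|=0.89028 →hi
  mid=-2.17598 |R|=1.19147 →lo
  mid=-2.02974 |R|=1.03018 →lo
  mid=-1.95662 |R|=0.95756 →hi
  mid=-1.99318 |R|=0.99320 →hi
  mid=-2.01146 |R|=1.01153 →lo
  ...
  [-2.00003,-1.99989] ⇒ x*=-2.0000
So |R|<1 on (-2.0000, 0).

z* = -2.0000.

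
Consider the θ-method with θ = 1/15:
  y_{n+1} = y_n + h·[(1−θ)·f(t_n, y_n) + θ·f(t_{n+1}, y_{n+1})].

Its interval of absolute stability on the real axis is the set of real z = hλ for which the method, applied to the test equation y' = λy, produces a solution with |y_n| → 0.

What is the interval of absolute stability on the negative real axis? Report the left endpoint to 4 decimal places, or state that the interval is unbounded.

With y'=λy (z=hλ):
  y_{n+1} = y_n + z·[14/15·y_n + 1/15·y_{n+1}] ⇒ (1 − 1/15z)y_{n+1} = (1 + 14/15z)y_n
  R(z) = (1 + 14/15z)/(1 − 1/15z).

Need |R(x)|<1, x<0.
x=-0.97: |R|=0.0889
R=−1: 1+14/15x = −1+1/15x ⇒ -13/15x=2 ⇒ x=2/(-13/15)=-2.3077
Confirm numerically:
  x=-1.805: |R|=0.61113 <1
  x=-1.355: |R|=0.24274 <1
  x=-1.208: |R|=0.11797 <1
  x=-1.140: |R|=0.05948 <1
  x=-2.834: |R|=1.38365 >1
  x=-2.662: |R|=1.26079 >1
  x=-2.491: |R|=1.13624 >1
So |R|<1 on (-2.3077, 0).

z∈(-2.3077,0).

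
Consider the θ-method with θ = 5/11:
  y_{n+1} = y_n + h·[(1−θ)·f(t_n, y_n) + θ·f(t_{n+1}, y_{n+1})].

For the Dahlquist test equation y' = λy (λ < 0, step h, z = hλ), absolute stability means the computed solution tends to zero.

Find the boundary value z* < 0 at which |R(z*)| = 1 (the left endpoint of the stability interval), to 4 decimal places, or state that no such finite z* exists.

z* = -22.0000.

Test eqn y'=λy, z=hλ:
  y_{n+1} = y_n + z·[6/11·y_n + 5/11·y_{n+1}] ⇒ (1 − 5/11z)y_{n+1} = (1 + 6/11z)y_n
  Hence R(z) = (1 + 6/11z)/(1 − 5/11z).

Find x<0 with |R(x)|<1.
x=-1.46: |R|=0.1224
R=−1: 1+6/11x = −1+5/11x ⇒ -1/11x=2 ⇒ x=2/(-1/11)=-22.0000
Confirm numerically:
  x=-20.308: |R|=0.98497 <1
  x=-13.320: |R|=0.88814 <1
  x=-13.247: |R|=0.88667 <1
  x=-10.222: |R|=0.81037 <1
  x=-22.541: |R|=1.00437 >1
  x=-22.388: |R|=1.00316 >1
Stable set (-22.0000, 0).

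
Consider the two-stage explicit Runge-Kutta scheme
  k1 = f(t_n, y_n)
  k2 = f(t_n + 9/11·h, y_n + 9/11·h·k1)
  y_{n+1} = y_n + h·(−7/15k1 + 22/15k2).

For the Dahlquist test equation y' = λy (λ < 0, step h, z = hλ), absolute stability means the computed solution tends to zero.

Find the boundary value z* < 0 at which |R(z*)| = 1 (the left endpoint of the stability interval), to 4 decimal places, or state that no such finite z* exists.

Test eqn y'=λy, z=hλ:
  k1=λy_n ⇒ h·k1=z·y_n;  k2=λ(1+9/11z)y_n ⇒ h·k2=z(1+9/11z)y_n
  y_{n+1}/y_n = 1 − 7/15z + 22/15z(1+9/11z) = 1 + z + 6/5z²
  so R(z) = 1 + z + 6/5z².

Need |R(x)|<1, x<0.
x=-0.36: |R|=0.7955
R=1: x+6/5x²=0 ⇒ x=−5/6=-0.8333; min R=1−1/(4·6/5)=0.7917>−1
Confirm numerically:
  x=-0.505: |R|=0.80103 <1
  x=-0.490: |R|=0.79812 <1
  x=-0.474: |R|=0.79561 <1
  x=-0.461: |R|=0.79403 <1
  x=-1.396: |R|=1.94258 >1
  x=-1.078: |R|=1.31650 >1
  x=-1.077: |R|=1.31491 >1
Stable set (-0.8333, 0).

z* = -0.8333.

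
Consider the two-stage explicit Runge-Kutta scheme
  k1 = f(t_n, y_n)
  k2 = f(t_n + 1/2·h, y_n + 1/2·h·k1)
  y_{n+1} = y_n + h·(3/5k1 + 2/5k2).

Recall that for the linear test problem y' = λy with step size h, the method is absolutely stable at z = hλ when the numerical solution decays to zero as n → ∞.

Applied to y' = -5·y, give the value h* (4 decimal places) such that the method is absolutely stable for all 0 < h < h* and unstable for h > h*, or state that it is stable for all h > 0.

(-5.0000,0); λ=-5 ⇒ h* = (5)/5 = 1.0000.

Set f=λy, z=hλ:
  k1=λy_n ⇒ h·k1=z·y_n;  k2=λ(1+1/2z)y_n ⇒ h·k2=z(1+1/2z)y_n
  y_{n+1}/y_n = 1 + 3/5z + 2/5z(1+1/2z) = 1 + z + 1/5z²
  ⇒ R(z) = 1 + z + 1/5z².

Boundary: |R(x)|=1, x<0.
x=-0.88: |R|=0.2749
R=1: x+1/5x²=0 ⇒ x=−5=-5.0000; min R=1−1/(4·1/5)=-0.2500>−1
Confirm numerically:
  x=-4.443: |R|=0.50505 <1
  x=-4.271: |R|=0.37729 <1
  x=-3.475: |R|=0.05987 <1
  x=-2.827: |R|=0.22861 <1
  x=-5.590: |R|=1.65962 >1
  x=-5.477: |R|=1.52251 >1
  x=-5.054: |R|=1.05458 >1
Interval (-5.0000, 0).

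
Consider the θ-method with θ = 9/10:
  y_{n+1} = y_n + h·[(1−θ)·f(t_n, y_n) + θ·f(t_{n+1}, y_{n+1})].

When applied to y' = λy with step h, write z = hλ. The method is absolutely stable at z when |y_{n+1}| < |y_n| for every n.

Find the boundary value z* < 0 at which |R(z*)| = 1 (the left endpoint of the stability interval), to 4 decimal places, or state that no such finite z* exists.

unbounded; (−∞, 0).

On y'=λy, z=hλ:
  y_{n+1} = y_n + z·[1/10·y_n + 9/10·y_{n+1}] ⇒ (1 − 9/10z)y_{n+1} = (1 + 1/10z)y_n
  Hence R(z) = (1 + 1/10z)/(1 − 9/10z).

Need |R(x)|<1, x<0.
x=-1.74: |R|=0.3219
x=-2: |R|=0.2857
x=-10: |R|=0.0000
x=-100: |R|=0.0989
θ=9/10≥1/2 ⇒ |1+1/10x|<|1−9/10x| ∀x<0 ⇒ stable on all of ℝ⁻.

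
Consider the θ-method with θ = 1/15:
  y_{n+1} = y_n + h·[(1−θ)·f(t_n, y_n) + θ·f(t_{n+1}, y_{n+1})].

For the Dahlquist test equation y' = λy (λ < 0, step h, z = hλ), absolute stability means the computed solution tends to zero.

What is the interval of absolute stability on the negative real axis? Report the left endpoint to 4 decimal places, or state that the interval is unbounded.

With y'=λy (z=hλ):
  y_{n+1} = y_n + z·[14/15·y_n + 1/15·y_{n+1}] ⇒ (1 − 1/15z)y_{n+1} = (1 + 14/15z)y_n
  R(z) = (1 + 14/15z)/(1 − 1/15z).

Need |R(x)|<1, x<0.
x=-0.79: |R|=0.2495
R=−1: 1+14/15x = −1+1/15x ⇒ -13/15x=2 ⇒ x=2/(-13/15)=-2.3077
Confirm numerically:
  x=-2.173: |R|=0.89804 <1
  x=-2.155: |R|=0.88429 <1
  x=-1.971: |R|=0.74209 <1
  x=-1.076: |R|=0.00398 <1
  x=-2.880: |R|=1.41611 >1
  x=-2.694: |R|=1.28383 >1
  x=-2.572: |R|=1.19554 >1
So |R|<1 on (-2.3077, 0).

(-2.3077, 0).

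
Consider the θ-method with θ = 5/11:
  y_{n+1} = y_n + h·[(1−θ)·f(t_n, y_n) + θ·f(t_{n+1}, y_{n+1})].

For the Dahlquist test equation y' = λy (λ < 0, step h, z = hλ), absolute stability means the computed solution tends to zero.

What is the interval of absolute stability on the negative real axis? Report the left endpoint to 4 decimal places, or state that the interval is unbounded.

With y'=λy (z=hλ):
  y_{n+1} = y_n + z·[6/11·y_n + 5/11·y_{n+1}] ⇒ (1 − 5/11z)y_{n+1} = (1 + 6/11z)y_n
  R(z) = (1 + 6/11z)/(1 − 5/11z).

Boundary: |R(x)|=1, x<0.
x=-0.89: |R|=0.3663
R=−1: 1+6/11x = −1+5/11x ⇒ -1/11x=2 ⇒ x=2/(-1/11)=-22.0000
Confirm numerically:
  x=-21.032: |R|=0.99167 <1
  x=-20.696: |R|=0.98861 <1
  x=-17.850: |R|=0.95860 <1
  x=-10.992: |R|=0.83311 <1
  x=-22.593: |R|=1.00478 >1
  x=-22.326: |R|=1.00266 >1
  x=-22.272: |R|=1.00222 >1
So |R|<1 on (-22.0000, 0).

(-22.0000, 0).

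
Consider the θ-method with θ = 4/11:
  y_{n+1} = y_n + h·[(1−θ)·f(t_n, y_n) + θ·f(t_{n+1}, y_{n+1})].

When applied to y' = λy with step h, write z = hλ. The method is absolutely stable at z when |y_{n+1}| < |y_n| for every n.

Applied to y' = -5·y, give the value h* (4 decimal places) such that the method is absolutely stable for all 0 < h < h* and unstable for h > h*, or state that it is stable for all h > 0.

With y'=λy (z=hλ):
  y_{n+1} = y_n + z·[7/11·y_n + 4/11·y_{n+1}] ⇒ (1 − 4/11z)y_{n+1} = (1 + 7/11z)y_n
  ⇒ R(z) = (1 + 7/11z)/(1 − 4/11z).

Solve |R(x)|<1 on ℝ⁻.
x=-0.45: |R|=0.6133
R=−1: 1+7/11x = −1+4/11x ⇒ -3/11x=2 ⇒ x=2/(-3/11)=-7.3333
Confirm numerically:
  x=-6.401: |R|=0.92359 <1
  x=-6.055: |R|=0.89111 <1
  x=-5.343: |R|=0.81555 <1
  x=-7.849: |R|=1.03649 >1
  x=-7.664: |R|=1.02381 >1
  x=-7.376: |R|=1.00316 >1
So |R|<1 on (-7.3333, 0).

(-7.3333,0); λ=-5 ⇒ h* = (22/3)/5 = 1.4667.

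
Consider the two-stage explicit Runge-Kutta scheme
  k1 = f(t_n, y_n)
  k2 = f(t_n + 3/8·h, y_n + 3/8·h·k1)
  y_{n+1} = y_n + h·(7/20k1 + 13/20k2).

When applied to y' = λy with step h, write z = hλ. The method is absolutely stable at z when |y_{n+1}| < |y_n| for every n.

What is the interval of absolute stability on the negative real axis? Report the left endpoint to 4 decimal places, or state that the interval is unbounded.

Set f=λy, z=hλ:
  k1=λy_n ⇒ h·k1=z·y_n;  k2=λ(1+3/8z)y_n ⇒ h·k2=z(1+3/8z)y_n
  y_{n+1}/y_n = 1 + 7/20z + 13/20z(1+3/8z) = 1 + z + 39/160z²
  Hence R(z) = 1 + z + 39/160z².

Need |R(x)|<1, x<0.
x=-1.01: |R|=0.2386
R=1: x+39/160x²=0 ⇒ x=−160/39=-4.1026; min R=1−1/(4·39/160)=-0.0256>−1
Confirm numerically:
  x=-3.391: |R|=0.41185 <1
  x=-2.990: |R|=0.18915 <1
  x=-2.403: |R|=0.00451 <1
  x=-2.253: |R|=0.01572 <1
  x=-4.697: |R|=1.68057 >1
  x=-4.499: |R|=1.43474 >1
  x=-4.406: |R|=1.32588 >1
Stable set (-4.1026, 0).

(-4.1026, 0).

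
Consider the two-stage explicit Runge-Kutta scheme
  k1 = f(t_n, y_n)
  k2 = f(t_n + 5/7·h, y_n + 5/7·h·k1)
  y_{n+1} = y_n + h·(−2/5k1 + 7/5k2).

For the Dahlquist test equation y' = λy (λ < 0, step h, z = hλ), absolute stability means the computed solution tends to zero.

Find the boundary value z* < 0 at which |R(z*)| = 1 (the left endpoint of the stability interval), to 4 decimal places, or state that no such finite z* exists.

Set f=λy, z=hλ:
  k1=λy_n ⇒ h·k1=z·y_n;  k2=λ(1+5/7z)y_n ⇒ h·k2=z(1+5/7z)y_n
  y_{n+1}/y_n = 1 − 2/5z + 7/5z(1+5/7z) = 1 + z + z²
  R(z) = 1 + z + z².

Find x<0 with |R(x)|<1.
x=-0.72: |R|=0.7984
R=1: x+1x²=0 ⇒ x=−1=-1.0000; min R=1−1/(4·1)=0.7500>−1
Confirm numerically:
  x=-0.718: |R|=0.79752 <1
  x=-0.714: |R|=0.79580 <1
  x=-0.521: |R|=0.75044 <1
  x=-0.418: |R|=0.75672 <1
  x=-1.596: |R|=1.95122 >1
  x=-1.175: |R|=1.20562 >1
Stable set (-1.0000, 0).

z* = -1.0000.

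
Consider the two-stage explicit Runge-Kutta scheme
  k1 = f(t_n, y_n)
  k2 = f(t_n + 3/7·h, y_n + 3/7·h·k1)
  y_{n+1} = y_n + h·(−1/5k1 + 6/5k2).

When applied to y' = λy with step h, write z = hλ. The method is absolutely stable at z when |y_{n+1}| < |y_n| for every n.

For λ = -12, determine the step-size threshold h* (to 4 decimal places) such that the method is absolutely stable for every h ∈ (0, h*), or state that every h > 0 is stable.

(-1.9444,0); λ=-12 ⇒ h* = (35/18)/12 = 0.1620.

Test eqn y'=λy, z=hλ:
  k1=λy_n ⇒ h·k1=z·y_n;  k2=λ(1+3/7z)y_n ⇒ h·k2=z(1+3/7z)y_n
  y_{n+1}/y_n = 1 − 1/5z + 6/5z(1+3/7z) = 1 + z + 18/35z²
  R(z) = 1 + z + 18/35z².

Find x<0 with |R(x)|<1.
x=-0.69: |R|=0.5549
R=1: x+18/35x²=0 ⇒ x=−35/18=-1.9444; min R=1−1/(4·18/35)=0.5139>−1
Confirm numerically:
  x=-1.500: |R|=0.65714 <1
  x=-1.220: |R|=0.54546 <1
  x=-0.893: |R|=0.51712 <1
  x=-2.493: |R|=1.70331 >1
  x=-2.058: |R|=1.12019 >1
So |R|<1 on (-1.9444, 0).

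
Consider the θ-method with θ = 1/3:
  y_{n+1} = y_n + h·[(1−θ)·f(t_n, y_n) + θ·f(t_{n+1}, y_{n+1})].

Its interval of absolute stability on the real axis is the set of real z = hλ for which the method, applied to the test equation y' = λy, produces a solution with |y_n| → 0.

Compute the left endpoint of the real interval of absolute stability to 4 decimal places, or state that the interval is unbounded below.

left endpoint -6.0000.

With y'=λy (z=hλ):
  y_{n+1} = y_n + z·[2/3·y_n + 1/3·y_{n+1}] ⇒ (1 − 1/3z)y_{n+1} = (1 + 2/3z)y_n
  R(z) = (1 + 2/3z)/(1 − 1/3z).

Find x<0 with |R(x)|<1.
x=-1.68: |R|=0.0769
R=−1: 1+2/3x = −1+1/3x ⇒ -1/3x=2 ⇒ x=2/(-1/3)=-6.0000
Confirm numerically:
  x=-5.345: |R|=0.92151 <1
  x=-4.170: |R|=0.74477 <1
  x=-3.777: |R|=0.67198 <1
  x=-6.386: |R|=1.04113 >1
  x=-6.372: |R|=1.03969 >1
Stable set (-6.0000, 0).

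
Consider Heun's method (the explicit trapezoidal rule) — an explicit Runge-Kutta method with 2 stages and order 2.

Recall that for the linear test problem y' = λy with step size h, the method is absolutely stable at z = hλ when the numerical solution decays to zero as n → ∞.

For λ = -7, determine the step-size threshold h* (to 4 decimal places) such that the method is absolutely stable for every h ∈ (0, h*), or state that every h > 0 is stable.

(-2.0000,0); λ=-7 ⇒ h* = 0.2857.

Set f=λy, z=hλ:
  order 2, 2-stage ⇒ R(z)=1+z+z^2/2
  (e.g. R(-1.64)=0.70480, |R|=0.70480)

Boundary: |R(x)|=1, x<0.
x=-1.64: |R|=0.7048
|R(-2.26)|=1.2938 |R(-1.43)|=0.5924 |R(-0.98)|=0.5002
Bisect:
  x_lo=-2.3522 |R|=1.4142  x_hi=-0.2908 |R|=0.7515
  mid=-1.32148 |R|=0.55168 →hi
  mid=-1.83683 |R|=0.85014 →hi
  mid=-2.09450 |R|=1.09896 →lo
  mid=-1.96566 |R|=0.96625 →hi
  mid=-2.03008 |R|=1.03053 →lo
  mid=-1.99787 |R|=0.99787 →hi
  mid=-2.01397 |R|=1.01407 →lo
  mid=-2.00592 |R|=1.00594 →lo
  mid=-2.00190 |R|=1.00190 →lo
  ...
  [-2.00001,-1.99988] ⇒ x*=-2.0000
Interval (-2.0000, 0).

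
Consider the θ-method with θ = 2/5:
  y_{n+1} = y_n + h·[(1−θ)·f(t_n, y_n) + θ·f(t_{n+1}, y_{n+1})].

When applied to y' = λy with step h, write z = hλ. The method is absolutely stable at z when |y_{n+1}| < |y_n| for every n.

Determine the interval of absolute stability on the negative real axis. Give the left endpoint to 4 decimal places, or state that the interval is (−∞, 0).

(-10.0000, 0).

With y'=λy (z=hλ):
  y_{n+1} = y_n + z·[3/5·y_n + 2/5·y_{n+1}] ⇒ (1 − 2/5z)y_{n+1} = (1 + 3/5z)y_n
  ⇒ R(z) = (1 + 3/5z)/(1 − 2/5z).

Need |R(x)|<1, x<0.
x=-1.59: |R|=0.0281
R=−1: 1+3/5x = −1+2/5x ⇒ -1/5x=2 ⇒ x=2/(-1/5)=-10.0000
Confirm numerically:
  x=-8.358: |R|=0.92439 <1
  x=-6.520: |R|=0.80710 <1
  x=-6.121: |R|=0.77503 <1
  x=-10.418: |R|=1.01618 >1
  x=-10.175: |R|=1.00690 >1
Stable set (-10.0000, 0).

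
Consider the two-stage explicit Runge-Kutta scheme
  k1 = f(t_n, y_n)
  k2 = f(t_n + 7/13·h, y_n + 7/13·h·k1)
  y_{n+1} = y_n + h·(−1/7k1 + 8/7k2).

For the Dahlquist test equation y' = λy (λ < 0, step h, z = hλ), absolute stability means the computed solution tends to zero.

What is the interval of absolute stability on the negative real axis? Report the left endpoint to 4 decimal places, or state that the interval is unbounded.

Test eqn y'=λy, z=hλ:
  k1=λy_n ⇒ h·k1=z·y_n;  k2=λ(1+7/13z)y_n ⇒ h·k2=z(1+7/13z)y_n
  y_{n+1}/y_n = 1 − 1/7z + 8/7z(1+7/13z) = 1 + z + 8/13z²
  Hence R(z) = 1 + z + 8/13z².

Find x<0 with |R(x)|<1.
x=-0.35: |R|=0.7254
R=1: x+8/13x²=0 ⇒ x=−13/8=-1.6250; min R=1−1/(4·8/13)=0.5938>−1
Confirm numerically:
  x=-1.157: |R|=0.66678 <1
  x=-1.066: |R|=0.63330 <1
  x=-0.933: |R|=0.60269 <1
  x=-0.817: |R|=0.59376 <1
  x=-2.131: |R|=1.66356 >1
  x=-1.687: |R|=1.06437 >1
Interval (-1.6250, 0).

z∈(-1.6250,0).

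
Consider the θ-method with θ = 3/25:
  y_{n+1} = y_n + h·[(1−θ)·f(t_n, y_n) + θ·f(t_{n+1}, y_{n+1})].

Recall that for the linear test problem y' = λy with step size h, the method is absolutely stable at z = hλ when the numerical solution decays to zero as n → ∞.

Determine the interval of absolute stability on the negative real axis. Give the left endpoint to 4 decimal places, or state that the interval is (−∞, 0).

With y'=λy (z=hλ):
  y_{n+1} = y_n + z·[22/25·y_n + 3/25·y_{n+1}] ⇒ (1 − 3/25z)y_{n+1} = (1 + 22/25z)y_n
  Hence R(z) = (1 + 22/25z)/(1 − 3/25z).

Need |R(x)|<1, x<0.
x=-0.43: |R|=0.5911
R=−1: 1+22/25x = −1+3/25x ⇒ -19/25x=2 ⇒ x=2/(-19/25)=-2.6316
Confirm numerically:
  x=-2.477: |R|=0.90944 <1
  x=-2.199: |R|=0.73988 <1
  x=-2.194: |R|=0.73675 <1
  x=-1.850: |R|=0.51391 <1
  x=-2.758: |R|=1.07219 >1
  x=-2.689: |R|=1.03299 >1
Interval (-2.6316, 0).

z∈(-2.6316,0).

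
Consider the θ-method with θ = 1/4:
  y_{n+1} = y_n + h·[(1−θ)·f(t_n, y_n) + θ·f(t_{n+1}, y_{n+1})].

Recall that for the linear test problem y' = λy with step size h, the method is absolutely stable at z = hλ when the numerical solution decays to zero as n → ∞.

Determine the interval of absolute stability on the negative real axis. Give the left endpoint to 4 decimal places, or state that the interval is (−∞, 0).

Set f=λy, z=hλ:
  y_{n+1} = y_n + z·[3/4·y_n + 1/4·y_{n+1}] ⇒ (1 − 1/4z)y_{n+1} = (1 + 3/4z)y_n
  R(z) = (1 + 3/4z)/(1 − 1/4z).

Boundary: |R(x)|=1, x<0.
x=-0.98: |R|=0.2129
R=−1: 1+3/4x = −1+1/4x ⇒ -1/2x=2 ⇒ x=2/(-1/2)=-4.0000
Confirm numerically:
  x=-3.677: |R|=0.91585 <1
  x=-2.982: |R|=0.70839 <1
  x=-2.905: |R|=0.68284 <1
  x=-2.280: |R|=0.45223 <1
  x=-4.491: |R|=1.11565 >1
  x=-4.335: |R|=1.08038 >1
  x=-4.279: |R|=1.06740 >1
Stable set (-4.0000, 0).

(-4.0000, 0).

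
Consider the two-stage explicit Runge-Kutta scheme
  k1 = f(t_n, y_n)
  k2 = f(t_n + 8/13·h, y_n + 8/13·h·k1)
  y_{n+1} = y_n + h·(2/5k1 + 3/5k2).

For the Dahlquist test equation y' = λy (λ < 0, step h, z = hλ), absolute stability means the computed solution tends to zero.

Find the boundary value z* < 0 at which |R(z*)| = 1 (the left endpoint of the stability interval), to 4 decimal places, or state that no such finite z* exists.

On y'=λy, z=hλ:
  k1=λy_n ⇒ h·k1=z·y_n;  k2=λ(1+8/13z)y_n ⇒ h·k2=z(1+8/13z)y_n
  y_{n+1}/y_n = 1 + 2/5z + 3/5z(1+8/13z) = 1 + z + 24/65z²
  R(z) = 1 + z + 24/65z².

Need |R(x)|<1, x<0.
x=-1.59: |R|=0.3435
R=1: x+24/65x²=0 ⇒ x=−65/24=-2.7083; min R=1−1/(4·24/65)=0.3229>−1
Confirm numerically:
  x=-2.209: |R|=0.59273 <1
  x=-1.857: |R|=0.41627 <1
  x=-1.757: |R|=0.38283 <1
  x=-3.071: |R|=1.41123 >1
  x=-3.020: |R|=1.34753 >1
  x=-2.758: |R|=1.05058 >1
So |R|<1 on (-2.7083, 0).

z* = -2.7083.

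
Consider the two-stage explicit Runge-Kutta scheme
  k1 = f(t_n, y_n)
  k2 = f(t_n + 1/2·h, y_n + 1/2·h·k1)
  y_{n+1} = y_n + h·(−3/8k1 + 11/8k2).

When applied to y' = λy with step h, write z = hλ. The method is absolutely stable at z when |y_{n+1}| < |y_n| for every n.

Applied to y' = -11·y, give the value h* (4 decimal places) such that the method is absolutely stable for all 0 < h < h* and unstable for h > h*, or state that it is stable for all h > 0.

With y'=λy (z=hλ):
  k1=λy_n ⇒ h·k1=z·y_n;  k2=λ(1+1/2z)y_n ⇒ h·k2=z(1+1/2z)y_n
  y_{n+1}/y_n = 1 − 3/8z + 11/8z(1+1/2z) = 1 + z + 11/16z²
  ⇒ R(z) = 1 + z + 11/16z².

Boundary: |R(x)|=1, x<0.
x=-1.56: |R|=1.1131
R=1: x+11/16x²=0 ⇒ x=−16/11=-1.4545; min R=1−1/(4·11/16)=0.6364>−1
Confirm numerically:
  x=-1.378: |R|=0.92748 <1
  x=-1.087: |R|=0.72533 <1
  x=-0.706: |R|=0.63667 <1
  x=-1.880: |R|=1.54990 >1
  x=-1.698: |R|=1.28420 >1
  x=-1.677: |R|=1.25648 >1
Interval (-1.4545, 0).

(-1.4545,0); λ=-11 ⇒ h* = (16/11)/11 = 0.1322.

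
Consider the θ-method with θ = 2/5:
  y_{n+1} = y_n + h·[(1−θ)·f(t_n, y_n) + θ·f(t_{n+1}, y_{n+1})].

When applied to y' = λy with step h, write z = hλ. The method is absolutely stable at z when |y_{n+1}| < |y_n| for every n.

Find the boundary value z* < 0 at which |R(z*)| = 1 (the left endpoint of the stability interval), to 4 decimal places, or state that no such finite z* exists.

On y'=λy, z=hλ:
  y_{n+1} = y_n + z·[3/5·y_n + 2/5·y_{n+1}] ⇒ (1 − 2/5z)y_{n+1} = (1 + 3/5z)y_n
  Hence R(z) = (1 + 3/5z)/(1 − 2/5z).

Boundary: |R(x)|=1, x<0.
x=-0.43: |R|=0.6331
R=−1: 1+3/5x = −1+2/5x ⇒ -1/5x=2 ⇒ x=2/(-1/5)=-10.0000
Confirm numerically:
  x=-9.425: |R|=0.97589 <1
  x=-7.746: |R|=0.89001 <1
  x=-6.121: |R|=0.77503 <1
  x=-5.083: |R|=0.67579 <1
  x=-10.248: |R|=1.00973 >1
  x=-10.205: |R|=1.00807 >1
  x=-10.161: |R|=1.00636 >1
Stable set (-10.0000, 0).

z* = -10.0000.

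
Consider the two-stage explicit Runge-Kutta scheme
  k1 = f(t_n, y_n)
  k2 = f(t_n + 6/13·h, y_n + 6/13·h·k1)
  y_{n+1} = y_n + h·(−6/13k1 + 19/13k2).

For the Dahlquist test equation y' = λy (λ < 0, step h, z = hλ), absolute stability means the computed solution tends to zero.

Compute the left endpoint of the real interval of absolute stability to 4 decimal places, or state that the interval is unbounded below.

z* = -1.4825.

On y'=λy, z=hλ:
  k1=λy_n ⇒ h·k1=z·y_n;  k2=λ(1+6/13z)y_n ⇒ h·k2=z(1+6/13z)y_n
  y_{n+1}/y_n = 1 − 6/13z + 19/13z(1+6/13z) = 1 + z + 114/169z²
  Hence R(z) = 1 + z + 114/169z².

Find x<0 with |R(x)|<1.
x=-0.74: |R|=0.6294
R=1: x+114/169x²=0 ⇒ x=−169/114=-1.4825; min R=1−1/(4·114/169)=0.6294>−1
Confirm numerically:
  x=-1.377: |R|=0.90205 <1
  x=-1.194: |R|=0.76767 <1
  x=-1.193: |R|=0.76706 <1
  x=-1.018: |R|=0.68106 <1
  x=-1.579: |R|=1.10283 >1
  x=-1.553: |R|=1.07390 >1
So |R|<1 on (-1.4825, 0).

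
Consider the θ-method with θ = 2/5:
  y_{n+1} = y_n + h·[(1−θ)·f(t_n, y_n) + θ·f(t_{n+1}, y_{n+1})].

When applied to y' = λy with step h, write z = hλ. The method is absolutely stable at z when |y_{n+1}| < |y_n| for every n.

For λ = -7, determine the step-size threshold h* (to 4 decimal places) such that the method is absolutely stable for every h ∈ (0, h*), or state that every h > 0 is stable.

(-10.0000,0); λ=-7 ⇒ h* = (10)/7 = 1.4286.

Set f=λy, z=hλ:
  y_{n+1} = y_n + z·[3/5·y_n + 2/5·y_{n+1}] ⇒ (1 − 2/5z)y_{n+1} = (1 + 3/5z)y_n
  R(z) = (1 + 3/5z)/(1 − 2/5z).

Solve |R(x)|<1 on ℝ⁻.
x=-0.86: |R|=0.3601
R=−1: 1+3/5x = −1+2/5x ⇒ -1/5x=2 ⇒ x=2/(-1/5)=-10.0000
Confirm numerically:
  x=-9.031: |R|=0.95798 <1
  x=-7.573: |R|=0.87953 <1
  x=-6.047: |R|=0.76875 <1
  x=-4.272: |R|=0.57708 <1
  x=-10.420: |R|=1.01625 >1
  x=-10.214: |R|=1.00842 >1
Stable set (-10.0000, 0).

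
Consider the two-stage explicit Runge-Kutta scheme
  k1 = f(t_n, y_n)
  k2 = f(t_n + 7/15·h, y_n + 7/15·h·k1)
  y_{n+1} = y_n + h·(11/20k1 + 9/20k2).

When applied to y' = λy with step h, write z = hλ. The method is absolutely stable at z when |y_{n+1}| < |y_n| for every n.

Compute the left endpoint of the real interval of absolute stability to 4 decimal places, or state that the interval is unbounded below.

Set f=λy, z=hλ:
  k1=λy_n ⇒ h·k1=z·y_n;  k2=λ(1+7/15z)y_n ⇒ h·k2=z(1+7/15z)y_n
  y_{n+1}/y_n = 1 + 11/20z + 9/20z(1+7/15z) = 1 + z + 21/100z²
  ⇒ R(z) = 1 + z + 21/100z².

Find x<0 with |R(x)|<1.
x=-1: |R|=0.2100
R=1: x+21/100x²=0 ⇒ x=−100/21=-4.7619; min R=1−1/(4·21/100)=-0.1905>−1
Confirm numerically:
  x=-4.217: |R|=0.51745 <1
  x=-3.228: |R|=0.03980 <1
  x=-1.993: |R|=0.15887 <1
  x=-5.114: |R|=1.37813 >1
  x=-4.863: |R|=1.10324 >1
  x=-4.850: |R|=1.08972 >1
Stable set (-4.7619, 0).

left endpoint -4.7619.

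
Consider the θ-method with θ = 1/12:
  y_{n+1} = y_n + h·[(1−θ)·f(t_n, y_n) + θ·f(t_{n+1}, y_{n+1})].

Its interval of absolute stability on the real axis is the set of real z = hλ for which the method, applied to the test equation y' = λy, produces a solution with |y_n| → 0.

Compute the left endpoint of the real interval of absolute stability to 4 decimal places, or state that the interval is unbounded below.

With y'=λy (z=hλ):
  y_{n+1} = y_n + z·[11/12·y_n + 1/12·y_{n+1}] ⇒ (1 − 1/12z)y_{n+1} = (1 + 11/12z)y_n
  ⇒ R(z) = (1 + 11/12z)/(1 − 1/12z).

Solve |R(x)|<1 on ℝ⁻.
x=-0.42: |R|=0.5942
R=−1: 1+11/12x = −1+1/12x ⇒ -5/6x=2 ⇒ x=2/(-5/6)=-2.4000
Confirm numerically:
  x=-2.364: |R|=0.97494 <1
  x=-2.036: |R|=0.74067 <1
  x=-1.894: |R|=0.63581 <1
  x=-1.552: |R|=0.37426 <1
  x=-2.779: |R|=1.25644 >1
  x=-2.498: |R|=1.06760 >1
Stable set (-2.4000, 0).

left endpoint -2.4000.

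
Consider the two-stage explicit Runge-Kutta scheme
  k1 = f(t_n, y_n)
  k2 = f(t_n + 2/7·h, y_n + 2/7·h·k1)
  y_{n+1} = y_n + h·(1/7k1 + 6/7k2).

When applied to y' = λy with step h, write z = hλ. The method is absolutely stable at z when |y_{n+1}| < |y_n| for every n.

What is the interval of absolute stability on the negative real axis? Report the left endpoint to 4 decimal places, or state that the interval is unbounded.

(-4.0833, 0).

Set f=λy, z=hλ:
  k1=λy_n ⇒ h·k1=z·y_n;  k2=λ(1+2/7z)y_n ⇒ h·k2=z(1+2/7z)y_n
  y_{n+1}/y_n = 1 + 1/7z + 6/7z(1+2/7z) = 1 + z + 12/49z²
  so R(z) = 1 + z + 12/49z².

Need |R(x)|<1, x<0.
x=-1.54: |R|=0.0408
R=1: x+12/49x²=0 ⇒ x=−49/12=-4.0833; min R=1−1/(4·12/49)=-0.0208>−1
Confirm numerically:
  x=-3.156: |R|=0.28327 <1
  x=-2.964: |R|=0.18750 <1
  x=-2.026: |R|=0.02077 <1
  x=-1.935: |R|=0.01805 <1
  x=-4.306: |R|=1.23481 >1
  x=-4.232: |R|=1.15408 >1
Stable set (-4.0833, 0).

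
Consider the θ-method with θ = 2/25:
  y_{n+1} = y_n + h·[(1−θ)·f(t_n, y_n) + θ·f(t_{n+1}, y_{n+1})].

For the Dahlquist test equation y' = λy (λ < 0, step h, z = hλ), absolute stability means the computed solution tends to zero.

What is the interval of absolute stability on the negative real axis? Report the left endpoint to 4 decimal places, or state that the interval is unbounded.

z∈(-2.3810,0).

With y'=λy (z=hλ):
  y_{n+1} = y_n + z·[23/25·y_n + 2/25·y_{n+1}] ⇒ (1 − 2/25z)y_{n+1} = (1 + 23/25z)y_n
  so R(z) = (1 + 23/25z)/(1 − 2/25z).

Boundary: |R(x)|=1, x<0.
x=-0.42: |R|=0.5937
R=−1: 1+23/25x = −1+2/25x ⇒ -21/25x=2 ⇒ x=2/(-21/25)=-2.3810
Confirm numerically:
  x=-2.277: |R|=0.92614 <1
  x=-1.749: |R|=0.53432 <1
  x=-1.676: |R|=0.47785 <1
  x=-1.002: |R|=0.07236 <1
  x=-2.869: |R|=1.33343 >1
  x=-2.533: |R|=1.10620 >1
Interval (-2.3810, 0).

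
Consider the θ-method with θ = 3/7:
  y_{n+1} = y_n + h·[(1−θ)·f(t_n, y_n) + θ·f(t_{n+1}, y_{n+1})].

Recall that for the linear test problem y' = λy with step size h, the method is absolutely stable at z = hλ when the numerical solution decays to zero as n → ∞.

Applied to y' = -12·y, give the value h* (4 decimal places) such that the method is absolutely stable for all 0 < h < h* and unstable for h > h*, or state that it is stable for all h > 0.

(-14.0000,0); λ=-12 ⇒ h* = (14)/12 = 1.1667.

On y'=λy, z=hλ:
  y_{n+1} = y_n + z·[4/7·y_n + 3/7·y_{n+1}] ⇒ (1 − 3/7z)y_{n+1} = (1 + 4/7z)y_n
  Hence R(z) = (1 + 4/7z)/(1 − 3/7z).

Solve |R(x)|<1 on ℝ⁻.
x=-0.73: |R|=0.4440
R=−1: 1+4/7x = −1+3/7x ⇒ -1/7x=2 ⇒ x=2/(-1/7)=-14.0000
Confirm numerically:
  x=-8.284: |R|=0.82055 <1
  x=-7.025: |R|=0.75156 <1
  x=-6.200: |R|=0.69531 <1
  x=-14.322: |R|=1.00644 >1
  x=-14.279: |R|=1.00560 >1
Stable set (-14.0000, 0).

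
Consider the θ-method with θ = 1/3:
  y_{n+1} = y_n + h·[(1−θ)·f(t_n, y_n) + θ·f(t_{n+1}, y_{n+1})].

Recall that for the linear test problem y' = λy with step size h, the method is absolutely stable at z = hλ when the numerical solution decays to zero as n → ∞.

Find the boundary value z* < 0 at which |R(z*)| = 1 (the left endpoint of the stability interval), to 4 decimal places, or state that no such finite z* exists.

Test eqn y'=λy, z=hλ:
  y_{n+1} = y_n + z·[2/3·y_n + 1/3·y_{n+1}] ⇒ (1 − 1/3z)y_{n+1} = (1 + 2/3z)y_n
  Hence R(z) = (1 + 2/3z)/(1 − 1/3z).

Find x<0 with |R(x)|<1.
x=-1.09: |R|=0.2005
R=−1: 1+2/3x = −1+1/3x ⇒ -1/3x=2 ⇒ x=2/(-1/3)=-6.0000
Confirm numerically:
  x=-5.868: |R|=0.98512 <1
  x=-3.590: |R|=0.63429 <1
  x=-2.657: |R|=0.40905 <1
  x=-2.623: |R|=0.39943 <1
  x=-6.540: |R|=1.05660 >1
  x=-6.029: |R|=1.00321 >1
Interval (-6.0000, 0).

left endpoint -6.0000.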